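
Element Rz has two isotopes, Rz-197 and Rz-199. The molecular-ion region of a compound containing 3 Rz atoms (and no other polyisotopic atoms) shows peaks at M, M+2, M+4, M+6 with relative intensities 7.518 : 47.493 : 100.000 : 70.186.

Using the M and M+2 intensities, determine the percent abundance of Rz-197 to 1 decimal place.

32.2%

If p is the fraction of Rz that is Rz-197, then I(M+2)/I(M) = [C(3,1)·p^2·(1−p)] / p^3 = 3·(1−p)/p = 47.493/7.518 = 6.3172
(1−p)/p = 6.3172/3 = 2.1057  ⇒  p = 1/(1 + 2.1057) = 0.3220
Rz-197: 32.2%, Rz-199: 67.8%.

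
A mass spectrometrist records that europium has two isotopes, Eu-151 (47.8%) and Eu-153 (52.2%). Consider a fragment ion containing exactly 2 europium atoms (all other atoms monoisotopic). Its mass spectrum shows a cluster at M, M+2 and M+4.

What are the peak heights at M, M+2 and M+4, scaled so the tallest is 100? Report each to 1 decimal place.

Expanding (0.478 + 0.522)^2:
P(M) = 0.478^2 = 0.228484
P(M+2) = 2 × 0.478^1 × 0.522^1 = 0.499032
P(M+4) = 0.522^2 = 0.272484
The M+2 peak is largest (0.499032); scaling to 100 gives 45.8 : 100.0 : 54.6.

45.8 : 100.0 : 54.6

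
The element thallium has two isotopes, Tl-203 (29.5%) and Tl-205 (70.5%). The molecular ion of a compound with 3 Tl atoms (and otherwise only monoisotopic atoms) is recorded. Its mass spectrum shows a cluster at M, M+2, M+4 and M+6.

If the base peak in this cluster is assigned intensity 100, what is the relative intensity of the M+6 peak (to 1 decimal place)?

Term probabilities: M 0.0257, M+2 0.1841, M+4 0.4399, M+6 0.3504. Base peak = M+4.
P(M+4) = C(3,2) × 0.295^1 × 0.705^2 = 3 × 0.2950 × 0.497025 = 0.439867 (base)
P(M+6) = C(3,3) × 0.295^0 × 0.705^3 = 1 × 1.0000 × 0.35040263 = 0.350403
Relative intensity = 0.350403 / 0.439867 × 100 = 79.7

79.7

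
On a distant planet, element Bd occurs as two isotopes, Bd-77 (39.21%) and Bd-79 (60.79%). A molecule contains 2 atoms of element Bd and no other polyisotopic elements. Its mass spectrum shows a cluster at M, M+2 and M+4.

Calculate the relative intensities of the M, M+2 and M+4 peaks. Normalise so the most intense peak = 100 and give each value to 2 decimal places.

Each Bd atom is independently Bd-77 (p = 0.3921) or Bd-79 (q = 0.6079); the cluster is the binomial expansion (p + q)^2.
P(M) = 0.3921^2 = 0.153742
P(M+2) = 2 × 0.3921^1 × 0.6079^1 = 0.476715
P(M+4) = 0.6079^2 = 0.369542
The M+2 peak is largest (0.476715); scaling to 100 gives 32.25 : 100.00 : 77.52.

32.25 : 100.00 : 77.52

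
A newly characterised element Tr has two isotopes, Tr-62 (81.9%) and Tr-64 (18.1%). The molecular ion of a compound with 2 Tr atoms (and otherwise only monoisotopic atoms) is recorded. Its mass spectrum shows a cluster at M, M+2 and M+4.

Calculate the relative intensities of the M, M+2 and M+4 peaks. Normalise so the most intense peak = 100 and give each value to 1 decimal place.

100.0 : 44.2 : 4.9

Each Tr atom is independently Tr-62 (p = 0.819) or Tr-64 (q = 0.181); the cluster is the binomial expansion (p + q)^2.
P(M) = 0.819^2 = 0.670761
P(M+2) = 2 × 0.819^1 × 0.181^1 = 0.296478
P(M+4) = 0.181^2 = 0.032761
The M peak is largest (0.670761); scaling to 100 gives 100.0 : 44.2 : 4.9.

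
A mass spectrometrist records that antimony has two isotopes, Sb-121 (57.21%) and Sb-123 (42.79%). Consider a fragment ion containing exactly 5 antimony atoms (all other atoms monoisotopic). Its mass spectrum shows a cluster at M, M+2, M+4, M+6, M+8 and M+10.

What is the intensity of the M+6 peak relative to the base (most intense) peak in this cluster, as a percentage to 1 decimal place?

Term probabilities: M 0.0613, M+2 0.2292, M+4 0.3428, M+6 0.2564, M+8 0.0959, M+10 0.0143. Base peak = M+4.
P(M+4) = C(5,2) × 0.5721^3 × 0.4279^2 = 10 × 0.18724742 × 0.18309841 = 0.342847 (base)
P(M+6) = C(5,3) × 0.5721^2 × 0.4279^3 = 10 × 0.32729841 × 0.07834781 = 0.256431
Relative intensity = 0.256431 / 0.342847 × 100 = 74.8

74.8%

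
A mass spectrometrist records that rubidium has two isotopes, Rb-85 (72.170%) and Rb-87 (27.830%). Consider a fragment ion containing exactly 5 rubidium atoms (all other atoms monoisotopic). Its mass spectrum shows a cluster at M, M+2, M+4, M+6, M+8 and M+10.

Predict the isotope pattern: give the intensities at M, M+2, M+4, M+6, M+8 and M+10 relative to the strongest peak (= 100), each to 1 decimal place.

51.9 : 100.0 : 77.1 : 29.7 : 5.7 : 0.4

The 5 Rb atoms are independent, so intensities follow the terms of (0.72170 + 0.27830)^5.
P(M) = 0.72170^5 = 0.195787
P(M+2) = 5 × 0.72170^4 × 0.27830^1 = 0.377494
P(M+4) = 10 × 0.72170^3 × 0.27830^2 = 0.291136
P(M+6) = 10 × 0.72170^2 × 0.27830^3 = 0.112267
P(M+8) = 5 × 0.72170^1 × 0.27830^4 = 0.021646
P(M+10) = 0.27830^5 = 0.001669
The M+2 peak is largest (0.377494); scaling to 100 gives 51.9 : 100.0 : 77.1 : 29.7 : 5.7 : 0.4.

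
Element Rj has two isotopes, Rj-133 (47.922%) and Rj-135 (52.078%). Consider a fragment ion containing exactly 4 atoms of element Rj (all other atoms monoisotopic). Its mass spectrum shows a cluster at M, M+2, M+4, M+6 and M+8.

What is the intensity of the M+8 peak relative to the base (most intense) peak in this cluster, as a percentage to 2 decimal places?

Term probabilities: M 0.0527, M+2 0.2293, M+4 0.3737, M+6 0.2707, M+8 0.0736. Base peak = M+4.
P(M+4) = C(4,2) × 0.47922^2 × 0.52078^2 = 6 × 0.22965181 × 0.27121181 = 0.373706 (base)
P(M+8) = C(4,4) × 0.47922^0 × 0.52078^4 = 1 × 1.0000 × 0.07355585 = 0.073556
Relative intensity = 0.073556 / 0.373706 × 100 = 19.68

19.68%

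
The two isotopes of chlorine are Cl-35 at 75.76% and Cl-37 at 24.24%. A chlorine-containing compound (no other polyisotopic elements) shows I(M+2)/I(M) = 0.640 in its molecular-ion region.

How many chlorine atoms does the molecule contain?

For n independent Cl atoms, I(M+2)/I(M) = n · (abundance Cl-37) / (abundance Cl-35) = n · 0.2424/0.7576.
n = 0.640 × 0.7576/0.2424 = 2.00 ≈ 2

2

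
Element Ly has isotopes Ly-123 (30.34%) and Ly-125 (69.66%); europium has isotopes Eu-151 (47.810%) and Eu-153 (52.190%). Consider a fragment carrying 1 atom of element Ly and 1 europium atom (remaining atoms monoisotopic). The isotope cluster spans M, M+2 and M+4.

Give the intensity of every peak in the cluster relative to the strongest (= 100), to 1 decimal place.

29.5 : 100.0 : 74.0

Element Ly pattern (n=1): 0.3034 : 0.6966
Europium pattern (n=1): 0.4781 : 0.5219
Convolve the two distributions (both contribute in 2-u steps):
  M: 0.3034×0.4781 = 0.145056
  M+2: 0.3034×0.5219 + 0.6966×0.4781 = 0.491389
  M+4: 0.6966×0.5219 = 0.363556
Scale to base peak (0.491389) = 100: 29.5 : 100.0 : 74.0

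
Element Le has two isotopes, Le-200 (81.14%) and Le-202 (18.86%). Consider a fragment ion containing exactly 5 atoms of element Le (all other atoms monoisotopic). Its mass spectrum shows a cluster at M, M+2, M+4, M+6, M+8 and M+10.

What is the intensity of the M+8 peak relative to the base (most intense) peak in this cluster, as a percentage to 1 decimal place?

1.3%

Term probabilities: M 0.3517, M+2 0.4087, M+4 0.1900, M+6 0.0442, M+8 0.0051, M+10 0.0002. Base peak = M+2.
P(M+2) = C(5,1) × 0.8114^4 × 0.1886^1 = 5 × 0.433451 × 0.1886 = 0.408744 (base)
P(M+8) = C(5,4) × 0.8114^1 × 0.1886^4 = 5 × 0.8114 × 0.00126522 = 0.005133
Relative intensity = 0.005133 / 0.408744 × 100 = 1.3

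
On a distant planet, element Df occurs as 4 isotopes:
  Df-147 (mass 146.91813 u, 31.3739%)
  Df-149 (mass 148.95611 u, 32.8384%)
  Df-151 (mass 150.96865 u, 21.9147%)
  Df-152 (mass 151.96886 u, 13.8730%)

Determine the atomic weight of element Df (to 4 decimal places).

149.1757 u

Weight each isotope mass by its fractional abundance: 0.313739 × 146.91813 + 0.328384 × 148.95611 + 0.219147 × 150.96865 + 0.138730 × 151.96886
= 46.093947 + 48.914803 + 33.084327 + 21.082640 = 149.175717 u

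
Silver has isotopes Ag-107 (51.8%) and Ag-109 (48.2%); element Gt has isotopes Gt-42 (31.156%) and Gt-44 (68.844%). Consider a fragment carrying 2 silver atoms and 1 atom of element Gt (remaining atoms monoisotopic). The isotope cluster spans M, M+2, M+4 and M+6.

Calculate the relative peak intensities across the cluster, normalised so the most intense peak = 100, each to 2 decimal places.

20.09 : 81.77 : 100.00 : 38.43

Silver pattern (n=2): 0.268324 : 0.499352 : 0.232324
Element Gt pattern (n=1): 0.31156 : 0.68844
Convolve the two distributions (both contribute in 2-u steps):
  M: 0.268324×0.31156 = 0.083599
  M+2: 0.268324×0.68844 + 0.499352×0.31156 = 0.340303
  M+4: 0.499352×0.68844 + 0.232324×0.31156 = 0.416157
  M+6: 0.232324×0.68844 = 0.159941
Scale to base peak (0.416157) = 100: 20.09 : 81.77 : 100.00 : 38.43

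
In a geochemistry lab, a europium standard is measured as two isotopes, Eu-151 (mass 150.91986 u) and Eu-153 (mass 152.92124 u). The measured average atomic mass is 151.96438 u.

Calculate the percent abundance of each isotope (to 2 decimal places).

Writing the weighted mean with unknown fraction x of Eu-151:
150.91986·x + 152.92124·(1 − x) = 151.96438
(150.91986 − 152.92124)·x = 151.96438 − 152.92124
x = -0.95686 / -2.00138 = 0.47810 → 47.81% Eu-151, 52.19% Eu-153.

Eu-151: 47.81%, Eu-153: 52.19%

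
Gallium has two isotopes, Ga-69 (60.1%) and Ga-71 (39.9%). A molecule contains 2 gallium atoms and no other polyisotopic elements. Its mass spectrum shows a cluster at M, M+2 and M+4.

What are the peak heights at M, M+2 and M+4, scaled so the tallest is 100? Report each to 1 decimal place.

75.3 : 100.0 : 33.2

Expanding (0.601 + 0.399)^2:
P(M) = 0.601^2 = 0.361201
P(M+2) = 2 × 0.601^1 × 0.399^1 = 0.479598
P(M+4) = 0.399^2 = 0.159201
The M+2 peak is largest (0.479598); scaling to 100 gives 75.3 : 100.0 : 33.2.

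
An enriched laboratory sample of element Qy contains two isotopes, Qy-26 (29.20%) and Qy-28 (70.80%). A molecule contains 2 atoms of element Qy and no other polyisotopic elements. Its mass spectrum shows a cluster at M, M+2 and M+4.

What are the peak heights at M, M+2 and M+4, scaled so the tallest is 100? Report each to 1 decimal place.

The 2 Qy atoms are independent, so intensities follow the terms of (0.2920 + 0.7080)^2.
P(M) = 0.2920^2 = 0.085264
P(M+2) = 2 × 0.2920^1 × 0.7080^1 = 0.413472
P(M+4) = 0.7080^2 = 0.501264
The M+4 peak is largest (0.501264); scaling to 100 gives 17.0 : 82.5 : 100.0.

17.0 : 82.5 : 100.0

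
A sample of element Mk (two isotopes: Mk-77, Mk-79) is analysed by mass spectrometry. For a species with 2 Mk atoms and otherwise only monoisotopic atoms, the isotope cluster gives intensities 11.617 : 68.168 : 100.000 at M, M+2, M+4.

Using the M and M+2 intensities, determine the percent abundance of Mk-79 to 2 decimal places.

Write p for the Mk-77 fraction. I(M+2)/I(M) = [C(2,1)·p^1·(1−p)] / p^2 = 2·(1−p)/p = 68.168/11.617 = 5.8680
(1−p)/p = 5.8680/2 = 2.9340  ⇒  p = 1/(1 + 2.9340) = 0.2542
Mk-77: 25.42%, Mk-79: 74.58%.

74.58%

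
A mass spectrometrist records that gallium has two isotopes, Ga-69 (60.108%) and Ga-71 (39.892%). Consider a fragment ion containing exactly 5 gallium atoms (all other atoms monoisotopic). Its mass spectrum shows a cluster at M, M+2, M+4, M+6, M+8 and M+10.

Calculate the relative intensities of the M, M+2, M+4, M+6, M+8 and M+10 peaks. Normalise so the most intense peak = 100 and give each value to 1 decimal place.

22.7 : 75.3 : 100.0 : 66.4 : 22.0 : 2.9

Each Ga atom is independently Ga-69 (p = 0.60108) or Ga-71 (q = 0.39892); the cluster is the binomial expansion (p + q)^5.
P(M) = 0.60108^5 = 0.078462
P(M+2) = 5 × 0.60108^4 × 0.39892^1 = 0.260366
P(M+4) = 10 × 0.60108^3 × 0.39892^2 = 0.345596
P(M+6) = 10 × 0.60108^2 × 0.39892^3 = 0.229362
P(M+8) = 5 × 0.60108^1 × 0.39892^4 = 0.076111
P(M+10) = 0.39892^5 = 0.010103
The M+4 peak is largest (0.345596); scaling to 100 gives 22.7 : 75.3 : 100.0 : 66.4 : 22.0 : 2.9.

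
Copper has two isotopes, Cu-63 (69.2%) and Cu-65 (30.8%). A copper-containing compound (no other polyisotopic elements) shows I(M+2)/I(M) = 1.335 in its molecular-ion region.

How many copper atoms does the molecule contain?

3

The M+2/M ratio from n Cu atoms is n · q/p = n · 0.308/0.692.
n = 1.335 × 0.692/0.308 = 3.00 ≈ 3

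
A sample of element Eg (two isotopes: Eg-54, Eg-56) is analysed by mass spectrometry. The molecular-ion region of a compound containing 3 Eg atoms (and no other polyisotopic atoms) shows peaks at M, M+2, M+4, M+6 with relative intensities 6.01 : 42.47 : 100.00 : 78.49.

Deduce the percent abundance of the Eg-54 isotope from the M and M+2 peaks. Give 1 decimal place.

Let p = fractional abundance of Eg-54. I(M+2)/I(M) = [C(3,1)·p^2·(1−p)] / p^3 = 3·(1−p)/p = 42.47/6.01 = 7.0666
(1−p)/p = 7.0666/3 = 2.3555  ⇒  p = 1/(1 + 2.3555) = 0.2980
Eg-54: 29.8%, Eg-56: 70.2%.

29.8%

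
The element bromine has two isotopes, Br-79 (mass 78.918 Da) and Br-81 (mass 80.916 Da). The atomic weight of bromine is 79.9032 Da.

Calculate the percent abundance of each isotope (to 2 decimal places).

Let x be the fractional abundance of Br-79; then Br-81 has abundance 1 − x.
78.918·x + 80.916·(1 − x) = 79.9032
(78.918 − 80.916)·x = 79.9032 − 80.916
x = -1.0128 / -1.998 = 0.50691 → 50.69% Br-79, 49.31% Br-81.

Br-79: 50.69%, Br-81: 49.31%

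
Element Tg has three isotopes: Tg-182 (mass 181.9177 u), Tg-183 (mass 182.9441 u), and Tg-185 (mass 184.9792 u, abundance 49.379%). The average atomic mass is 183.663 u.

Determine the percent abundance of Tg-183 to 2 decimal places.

22.76%

The remaining 50.621% is split between Tg-182 (fraction x) and Tg-183 (fraction 0.50621 − x).
Substituting: 181.9177x + 182.9441(0.50621 − x) = 92.322120832
(181.9177 − 182.9441)x = -0.286012029  ⇒  x = 0.27866, y = 0.22755
Tg-182: 27.87%, Tg-183: 22.76%.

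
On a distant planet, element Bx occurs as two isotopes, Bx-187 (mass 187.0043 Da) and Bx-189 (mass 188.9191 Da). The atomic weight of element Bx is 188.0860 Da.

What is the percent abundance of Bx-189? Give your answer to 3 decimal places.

With x = fraction of Bx-187 (so Bx-189 is 1 − x):
187.0043·x + 188.9191·(1 − x) = 188.0860
(187.0043 − 188.9191)·x = 188.0860 − 188.9191
x = -0.8331 / -1.9148 = 0.43508 → 43.508% Bx-187, 56.492% Bx-189.

56.492%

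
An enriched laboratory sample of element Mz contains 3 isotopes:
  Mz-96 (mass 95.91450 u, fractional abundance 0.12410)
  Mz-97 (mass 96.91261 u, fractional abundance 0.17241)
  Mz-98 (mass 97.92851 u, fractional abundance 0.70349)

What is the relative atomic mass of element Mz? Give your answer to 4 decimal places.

97.5034 u

Average mass = Σ (abundance × isotope mass) = 0.12410 × 95.91450 + 0.17241 × 96.91261 + 0.70349 × 97.92851
= 11.902989 + 16.708703 + 68.891727 = 97.503419 u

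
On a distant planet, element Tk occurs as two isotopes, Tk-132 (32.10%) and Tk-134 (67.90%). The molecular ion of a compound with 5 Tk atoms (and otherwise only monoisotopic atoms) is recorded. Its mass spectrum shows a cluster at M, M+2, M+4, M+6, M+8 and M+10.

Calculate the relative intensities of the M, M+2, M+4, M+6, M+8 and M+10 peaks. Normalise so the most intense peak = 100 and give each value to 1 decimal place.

1.0 : 10.6 : 44.7 : 94.6 : 100.0 : 42.3

Expanding (0.3210 + 0.6790)^5:
P(M) = 0.3210^5 = 0.003408
P(M+2) = 5 × 0.3210^4 × 0.6790^1 = 0.036046
P(M+4) = 10 × 0.3210^3 × 0.6790^2 = 0.152495
P(M+6) = 10 × 0.3210^2 × 0.6790^3 = 0.322567
P(M+8) = 5 × 0.3210^1 × 0.6790^4 = 0.341157
P(M+10) = 0.6790^5 = 0.144327
The M+8 peak is largest (0.341157); scaling to 100 gives 1.0 : 10.6 : 44.7 : 94.6 : 100.0 : 42.3.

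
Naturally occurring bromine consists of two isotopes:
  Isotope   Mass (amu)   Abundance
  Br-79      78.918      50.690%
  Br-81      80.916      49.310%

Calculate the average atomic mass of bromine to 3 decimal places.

Ar = Σ fᵢ·mᵢ = 0.50690 × 78.918 + 0.49310 × 80.916
= 40.0035 + 39.8997 = 79.9032 amu

79.903 amu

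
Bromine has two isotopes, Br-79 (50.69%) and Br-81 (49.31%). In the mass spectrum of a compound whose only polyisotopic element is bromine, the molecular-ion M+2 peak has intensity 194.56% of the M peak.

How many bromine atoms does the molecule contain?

2

With n Br atoms, P(M+2)/P(M) = C(n,1)·p^(n−1)q / p^n = n·q/p = n · 0.4931/0.5069.
n = 1.9456 × 0.5069/0.4931 = 2.00 ≈ 2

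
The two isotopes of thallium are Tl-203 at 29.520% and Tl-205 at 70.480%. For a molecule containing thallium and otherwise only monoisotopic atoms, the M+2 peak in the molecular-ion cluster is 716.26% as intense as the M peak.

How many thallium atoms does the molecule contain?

For n independent Tl atoms, I(M+2)/I(M) = n · (abundance Tl-205) / (abundance Tl-203) = n · 0.70480/0.29520.
n = 7.1626 × 0.29520/0.70480 = 3.00 ≈ 3

3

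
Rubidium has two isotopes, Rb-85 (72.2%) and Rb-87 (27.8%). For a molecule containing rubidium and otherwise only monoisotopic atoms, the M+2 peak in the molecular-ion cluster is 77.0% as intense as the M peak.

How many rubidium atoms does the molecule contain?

For n independent Rb atoms, I(M+2)/I(M) = n · (abundance Rb-87) / (abundance Rb-85) = n · 0.278/0.722.
n = 0.770 × 0.722/0.278 = 2.00 ≈ 2

2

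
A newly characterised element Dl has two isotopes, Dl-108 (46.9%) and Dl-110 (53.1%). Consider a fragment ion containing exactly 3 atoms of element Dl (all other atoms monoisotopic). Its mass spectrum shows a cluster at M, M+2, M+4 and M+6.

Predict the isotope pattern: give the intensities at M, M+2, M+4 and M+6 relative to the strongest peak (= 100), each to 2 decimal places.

Each Dl atom is independently Dl-108 (p = 0.469) or Dl-110 (q = 0.531); the cluster is the binomial expansion (p + q)^3.
P(M) = 0.469^3 = 0.103162
P(M+2) = 3 × 0.469^2 × 0.531^1 = 0.350398
P(M+4) = 3 × 0.469^1 × 0.531^2 = 0.396719
P(M+6) = 0.531^3 = 0.149721
The M+4 peak is largest (0.396719); scaling to 100 gives 26.00 : 88.32 : 100.00 : 37.74.

26.00 : 88.32 : 100.00 : 37.74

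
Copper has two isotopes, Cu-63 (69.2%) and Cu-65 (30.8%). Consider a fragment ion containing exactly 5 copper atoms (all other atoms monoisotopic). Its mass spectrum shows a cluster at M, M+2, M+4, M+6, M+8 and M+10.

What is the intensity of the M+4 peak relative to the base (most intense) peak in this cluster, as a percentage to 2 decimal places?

89.02%

Binomial terms of (0.692 + 0.308)^5: M 0.1587, M+2 0.3531, M+4 0.3144, M+6 0.1399, M+8 0.0311, M+10 0.0028 → M+2 is the base peak.
P(M+2) = C(5,1) × 0.692^4 × 0.308^1 = 5 × 0.22931073 × 0.3080 = 0.353139 (base)
P(M+4) = C(5,2) × 0.692^3 × 0.308^2 = 10 × 0.33137389 × 0.094864 = 0.314355
Relative intensity = 0.314355 / 0.353139 × 100 = 89.02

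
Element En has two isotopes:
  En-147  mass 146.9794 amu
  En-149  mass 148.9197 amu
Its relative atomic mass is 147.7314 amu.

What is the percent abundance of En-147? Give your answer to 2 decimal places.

With x = fraction of En-147 (so En-149 is 1 − x):
146.9794·x + 148.9197·(1 − x) = 147.7314
(146.9794 − 148.9197)·x = 147.7314 − 148.9197
x = -1.1883 / -1.9403 = 0.61243 → 61.24% En-147, 38.76% En-149.

61.24%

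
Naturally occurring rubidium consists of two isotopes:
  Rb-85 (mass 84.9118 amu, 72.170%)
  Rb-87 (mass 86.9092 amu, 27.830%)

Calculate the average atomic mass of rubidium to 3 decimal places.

85.468 amu

The abundance-weighted mean is 0.72170 × 84.9118 + 0.27830 × 86.9092
= 61.28085 + 24.18683 = 85.46768 amu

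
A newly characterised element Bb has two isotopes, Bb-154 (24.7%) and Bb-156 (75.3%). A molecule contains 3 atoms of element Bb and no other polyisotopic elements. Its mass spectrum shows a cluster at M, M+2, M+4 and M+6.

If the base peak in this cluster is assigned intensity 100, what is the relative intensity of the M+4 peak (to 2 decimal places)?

(0.247 + 0.753)^3 gives M 0.0151, M+2 0.1378, M+4 0.4202, M+6 0.4270; the largest is M+6.
P(M+6) = C(3,3) × 0.247^0 × 0.753^3 = 1 × 1.0000 × 0.42695778 = 0.426958 (base)
P(M+4) = C(3,2) × 0.247^1 × 0.753^2 = 3 × 0.2470 × 0.567009 = 0.420154
Relative intensity = 0.420154 / 0.426958 × 100 = 98.41

98.41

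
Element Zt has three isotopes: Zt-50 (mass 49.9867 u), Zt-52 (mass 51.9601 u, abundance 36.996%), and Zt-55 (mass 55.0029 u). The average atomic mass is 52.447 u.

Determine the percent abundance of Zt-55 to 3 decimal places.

Let x and y be the fractions of Zt-50 and Zt-55. Then x + y = 1 − 0.36996 = 0.63004 and 49.9867x + 55.0029y = 52.447 − 0.36996×51.9601 = 33.223841404.
Substituting: 49.9867x + 55.0029(0.63004 − x) = 33.223841404
(49.9867 − 55.0029)x = -1.430185712  ⇒  x = 0.28511, y = 0.34493
Zt-50: 28.511%, Zt-55: 34.493%.

34.493%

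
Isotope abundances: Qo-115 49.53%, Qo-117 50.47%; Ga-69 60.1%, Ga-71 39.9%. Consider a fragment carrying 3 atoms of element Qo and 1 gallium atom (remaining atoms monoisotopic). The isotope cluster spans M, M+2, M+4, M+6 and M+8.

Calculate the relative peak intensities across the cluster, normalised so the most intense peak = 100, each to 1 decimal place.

19.4 : 72.3 : 100.0 : 60.8 : 13.7

Element Qo pattern (n=3): 0.12150803 : 0.37144218 : 0.37849155 : 0.12855824
Gallium pattern (n=1): 0.6010 : 0.3990
Convolve the two distributions (both contribute in 2-u steps):
  M: 0.12150803×0.6010 = 0.073026
  M+2: 0.12150803×0.3990 + 0.37144218×0.6010 = 0.271718
  M+4: 0.37144218×0.3990 + 0.37849155×0.6010 = 0.375679
  M+6: 0.37849155×0.3990 + 0.12855824×0.6010 = 0.228282
  M+8: 0.12855824×0.3990 = 0.051295
Scale to base peak (0.375679) = 100: 19.4 : 72.3 : 100.0 : 60.8 : 13.7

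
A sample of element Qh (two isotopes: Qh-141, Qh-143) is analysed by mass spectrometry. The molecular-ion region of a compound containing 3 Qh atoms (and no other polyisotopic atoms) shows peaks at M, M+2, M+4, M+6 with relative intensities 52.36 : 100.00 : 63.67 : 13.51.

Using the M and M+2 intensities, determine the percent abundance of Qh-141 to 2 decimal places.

61.10%

Let p = fractional abundance of Qh-141. I(M+2)/I(M) = [C(3,1)·p^2·(1−p)] / p^3 = 3·(1−p)/p = 100.00/52.36 = 1.9099
(1−p)/p = 1.9099/3 = 0.6366  ⇒  p = 1/(1 + 0.6366) = 0.6110
Qh-141: 61.10%, Qh-143: 38.90%.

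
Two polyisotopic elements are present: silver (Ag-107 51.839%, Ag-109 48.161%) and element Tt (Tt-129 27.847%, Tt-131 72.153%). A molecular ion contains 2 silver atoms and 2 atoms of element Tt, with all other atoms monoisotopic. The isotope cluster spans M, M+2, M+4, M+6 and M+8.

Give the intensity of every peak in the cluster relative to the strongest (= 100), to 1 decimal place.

Silver pattern (n=2): 0.26872819 : 0.49932362 : 0.23194819
Element Tt pattern (n=2): 0.07754554 : 0.40184892 : 0.52060554
Convolve the two distributions (both contribute in 2-u steps):
  M: 0.26872819×0.07754554 = 0.020839
  M+2: 0.26872819×0.40184892 + 0.49932362×0.07754554 = 0.146708
  M+4: 0.26872819×0.52060554 + 0.49932362×0.40184892 + 0.23194819×0.07754554 = 0.358541
  M+6: 0.49932362×0.52060554 + 0.23194819×0.40184892 = 0.353159
  M+8: 0.23194819×0.52060554 = 0.120754
Scale to base peak (0.358541) = 100: 5.8 : 40.9 : 100.0 : 98.5 : 33.7

5.8 : 40.9 : 100.0 : 98.5 : 33.7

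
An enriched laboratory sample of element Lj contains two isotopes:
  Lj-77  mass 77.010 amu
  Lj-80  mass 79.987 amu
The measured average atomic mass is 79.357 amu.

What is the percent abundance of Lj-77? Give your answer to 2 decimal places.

With x = fraction of Lj-77 (so Lj-80 is 1 − x):
77.010·x + 79.987·(1 − x) = 79.357
(77.010 − 79.987)·x = 79.357 − 79.987
x = -0.630 / -2.977 = 0.21162 → 21.16% Lj-77, 78.84% Lj-80.

21.16%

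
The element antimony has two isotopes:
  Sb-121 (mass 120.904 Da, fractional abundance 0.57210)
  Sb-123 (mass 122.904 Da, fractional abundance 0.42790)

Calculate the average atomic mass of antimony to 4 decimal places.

121.7598 Da

Average mass = Σ (abundance × isotope mass) = 0.57210 × 120.904 + 0.42790 × 122.904
= 69.16918 + 52.59062 = 121.75980 Da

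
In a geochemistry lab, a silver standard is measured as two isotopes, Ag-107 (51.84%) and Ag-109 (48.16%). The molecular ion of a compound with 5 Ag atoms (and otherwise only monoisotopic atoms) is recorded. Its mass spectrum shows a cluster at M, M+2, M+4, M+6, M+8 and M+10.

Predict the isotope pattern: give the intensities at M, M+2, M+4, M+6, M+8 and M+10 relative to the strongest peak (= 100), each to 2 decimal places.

The 5 Ag atoms are independent, so intensities follow the terms of (0.5184 + 0.4816)^5.
P(M) = 0.5184^5 = 0.037439
P(M+2) = 5 × 0.5184^4 × 0.4816^1 = 0.173907
P(M+4) = 10 × 0.5184^3 × 0.4816^2 = 0.323123
P(M+6) = 10 × 0.5184^2 × 0.4816^3 = 0.300185
P(M+8) = 5 × 0.5184^1 × 0.4816^4 = 0.139438
P(M+10) = 0.4816^5 = 0.025908
The M+4 peak is largest (0.323123); scaling to 100 gives 11.59 : 53.82 : 100.00 : 92.90 : 43.15 : 8.02.

11.59 : 53.82 : 100.00 : 92.90 : 43.15 : 8.02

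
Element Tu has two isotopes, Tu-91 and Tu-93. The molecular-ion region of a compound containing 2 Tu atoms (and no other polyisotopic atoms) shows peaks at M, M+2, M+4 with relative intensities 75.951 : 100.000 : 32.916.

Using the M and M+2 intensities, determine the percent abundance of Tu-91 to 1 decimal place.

Write p for the Tu-91 fraction. I(M+2)/I(M) = [C(2,1)·p^1·(1−p)] / p^2 = 2·(1−p)/p = 100.000/75.951 = 1.3166
(1−p)/p = 1.3166/2 = 0.6583  ⇒  p = 1/(1 + 0.6583) = 0.6030
Tu-91: 60.3%, Tu-93: 39.7%.

60.3%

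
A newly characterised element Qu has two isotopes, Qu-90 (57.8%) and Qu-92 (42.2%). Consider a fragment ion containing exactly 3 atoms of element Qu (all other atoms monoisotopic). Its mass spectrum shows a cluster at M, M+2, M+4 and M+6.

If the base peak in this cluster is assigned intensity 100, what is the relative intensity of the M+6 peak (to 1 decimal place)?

(0.578 + 0.422)^3 gives M 0.1931, M+2 0.4230, M+4 0.3088, M+6 0.0752; the largest is M+2.
P(M+2) = C(3,1) × 0.578^2 × 0.422^1 = 3 × 0.334084 × 0.4220 = 0.422950 (base)
P(M+6) = C(3,3) × 0.578^0 × 0.422^3 = 1 × 1.0000 × 0.07515145 = 0.075151
Relative intensity = 0.075151 / 0.422950 × 100 = 17.8

17.8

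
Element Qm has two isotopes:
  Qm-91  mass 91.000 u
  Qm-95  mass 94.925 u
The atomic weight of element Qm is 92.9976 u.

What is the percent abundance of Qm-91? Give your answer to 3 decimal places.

49.106%

With x = fraction of Qm-91 (so Qm-95 is 1 − x):
91.000·x + 94.925·(1 − x) = 92.9976
(91.000 − 94.925)·x = 92.9976 − 94.925
x = -1.9274 / -3.925 = 0.49106 → 49.106% Qm-91, 50.894% Qm-95.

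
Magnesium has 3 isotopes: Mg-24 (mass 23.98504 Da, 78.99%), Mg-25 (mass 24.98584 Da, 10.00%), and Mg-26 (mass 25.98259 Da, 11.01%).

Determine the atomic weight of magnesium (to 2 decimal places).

24.31 Da

Average mass = Σ (abundance × isotope mass) = 0.7899 × 23.98504 + 0.1000 × 24.98584 + 0.1101 × 25.98259
= 18.945783 + 2.498584 + 2.860683 = 24.305050 Da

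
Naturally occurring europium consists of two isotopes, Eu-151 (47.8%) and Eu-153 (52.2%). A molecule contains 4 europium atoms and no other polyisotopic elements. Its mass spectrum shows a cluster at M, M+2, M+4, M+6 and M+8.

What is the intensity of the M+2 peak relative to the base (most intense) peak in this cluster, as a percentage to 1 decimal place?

61.0%

Term probabilities: M 0.0522, M+2 0.2280, M+4 0.3735, M+6 0.2720, M+8 0.0742. Base peak = M+4.
P(M+4) = C(4,2) × 0.478^2 × 0.522^2 = 6 × 0.228484 × 0.272484 = 0.373549 (base)
P(M+2) = C(4,1) × 0.478^3 × 0.522^1 = 4 × 0.10921535 × 0.5220 = 0.228042
Relative intensity = 0.228042 / 0.373549 × 100 = 61.0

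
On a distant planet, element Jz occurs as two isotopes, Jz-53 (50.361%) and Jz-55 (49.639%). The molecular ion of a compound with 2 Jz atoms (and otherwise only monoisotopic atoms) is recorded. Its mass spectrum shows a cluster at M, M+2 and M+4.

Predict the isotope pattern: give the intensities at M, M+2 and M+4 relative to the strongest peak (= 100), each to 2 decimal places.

The 2 Jz atoms are independent, so intensities follow the terms of (0.50361 + 0.49639)^2.
P(M) = 0.50361^2 = 0.253623
P(M+2) = 2 × 0.50361^1 × 0.49639^1 = 0.499974
P(M+4) = 0.49639^2 = 0.246403
The M+2 peak is largest (0.499974); scaling to 100 gives 50.73 : 100.00 : 49.28.

50.73 : 100.00 : 49.28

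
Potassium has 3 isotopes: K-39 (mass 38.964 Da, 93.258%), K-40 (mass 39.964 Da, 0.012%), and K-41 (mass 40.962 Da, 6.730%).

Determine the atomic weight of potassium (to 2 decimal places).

The abundance-weighted mean is 0.93258 × 38.964 + 0.00012 × 39.964 + 0.06730 × 40.962
= 36.3370 + 0.0048 + 2.7567 = 39.0985 Da

39.10 Da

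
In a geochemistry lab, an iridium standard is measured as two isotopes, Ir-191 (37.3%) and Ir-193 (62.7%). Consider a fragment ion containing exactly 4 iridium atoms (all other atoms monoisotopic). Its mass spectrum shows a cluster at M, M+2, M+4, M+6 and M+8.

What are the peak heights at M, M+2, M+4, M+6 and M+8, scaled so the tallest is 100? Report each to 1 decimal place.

Expanding (0.373 + 0.627)^4:
P(M) = 0.373^4 = 0.019357
P(M+2) = 4 × 0.373^3 × 0.627^1 = 0.130153
P(M+4) = 6 × 0.373^2 × 0.627^2 = 0.328174
P(M+6) = 4 × 0.373^1 × 0.627^3 = 0.367766
P(M+8) = 0.627^4 = 0.154550
The M+6 peak is largest (0.367766); scaling to 100 gives 5.3 : 35.4 : 89.2 : 100.0 : 42.0.

5.3 : 35.4 : 89.2 : 100.0 : 42.0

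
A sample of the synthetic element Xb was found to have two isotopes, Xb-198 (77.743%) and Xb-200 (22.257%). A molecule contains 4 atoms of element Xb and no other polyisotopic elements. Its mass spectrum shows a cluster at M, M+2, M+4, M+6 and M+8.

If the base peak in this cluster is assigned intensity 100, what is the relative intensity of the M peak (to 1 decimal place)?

Term probabilities: M 0.3653, M+2 0.4183, M+4 0.1796, M+6 0.0343, M+8 0.0025. Base peak = M+2.
P(M+2) = C(4,1) × 0.77743^3 × 0.22257^1 = 4 × 0.46987667 × 0.22257 = 0.418322 (base)
P(M) = C(4,0) × 0.77743^4 × 0.22257^0 = 1 × 0.36529622 × 1.0000 = 0.365296
Relative intensity = 0.365296 / 0.418322 × 100 = 87.3

87.3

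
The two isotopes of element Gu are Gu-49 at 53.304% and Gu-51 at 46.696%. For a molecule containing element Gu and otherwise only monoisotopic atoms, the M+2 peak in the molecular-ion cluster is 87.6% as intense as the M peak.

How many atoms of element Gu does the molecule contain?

The M+2/M ratio from n Gu atoms is n · q/p = n · 0.46696/0.53304.
n = 0.876 × 0.53304/0.46696 = 1.00 ≈ 1

1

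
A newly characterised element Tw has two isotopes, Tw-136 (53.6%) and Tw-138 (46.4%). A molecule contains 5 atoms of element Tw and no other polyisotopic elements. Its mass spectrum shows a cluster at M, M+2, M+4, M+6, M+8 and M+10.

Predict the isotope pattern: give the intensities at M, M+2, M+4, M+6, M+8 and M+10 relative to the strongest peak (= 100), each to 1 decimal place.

13.3 : 57.8 : 100.0 : 86.6 : 37.5 : 6.5

Each Tw atom is independently Tw-136 (p = 0.536) or Tw-138 (q = 0.464); the cluster is the binomial expansion (p + q)^5.
P(M) = 0.536^5 = 0.044241
P(M+2) = 5 × 0.536^4 × 0.464^1 = 0.191490
P(M+4) = 10 × 0.536^3 × 0.464^2 = 0.331536
P(M+6) = 10 × 0.536^2 × 0.464^3 = 0.287001
P(M+8) = 5 × 0.536^1 × 0.464^4 = 0.124224
P(M+10) = 0.464^5 = 0.021507
The M+4 peak is largest (0.331536); scaling to 100 gives 13.3 : 57.8 : 100.0 : 86.6 : 37.5 : 6.5.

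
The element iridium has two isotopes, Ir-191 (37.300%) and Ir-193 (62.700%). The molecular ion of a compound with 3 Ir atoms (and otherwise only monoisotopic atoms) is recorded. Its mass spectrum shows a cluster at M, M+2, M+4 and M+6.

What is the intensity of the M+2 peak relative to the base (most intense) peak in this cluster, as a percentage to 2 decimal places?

59.49%

Term probabilities: M 0.0519, M+2 0.2617, M+4 0.4399, M+6 0.2465. Base peak = M+4.
P(M+4) = C(3,2) × 0.37300^1 × 0.62700^2 = 3 × 0.3730 × 0.393129 = 0.439911 (base)
P(M+2) = C(3,1) × 0.37300^2 × 0.62700^1 = 3 × 0.139129 × 0.6270 = 0.261702
Relative intensity = 0.261702 / 0.439911 × 100 = 59.49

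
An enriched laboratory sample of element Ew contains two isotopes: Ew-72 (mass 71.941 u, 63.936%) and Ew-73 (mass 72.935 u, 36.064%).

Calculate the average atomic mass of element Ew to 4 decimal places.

72.2995 u

Average mass = Σ (abundance × isotope mass) = 0.63936 × 71.941 + 0.36064 × 72.935
= 45.99620 + 26.30328 = 72.29948 u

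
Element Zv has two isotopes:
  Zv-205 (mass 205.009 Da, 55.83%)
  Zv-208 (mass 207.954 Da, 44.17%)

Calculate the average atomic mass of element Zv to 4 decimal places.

206.3098 Da

The abundance-weighted mean is 0.5583 × 205.009 + 0.4417 × 207.954
= 114.45652 + 91.85328 = 206.30980 Da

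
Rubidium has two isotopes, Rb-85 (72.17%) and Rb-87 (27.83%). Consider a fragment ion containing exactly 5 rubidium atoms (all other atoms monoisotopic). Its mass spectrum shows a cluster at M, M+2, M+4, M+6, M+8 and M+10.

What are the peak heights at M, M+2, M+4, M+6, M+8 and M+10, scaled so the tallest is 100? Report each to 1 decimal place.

The 5 Rb atoms are independent, so intensities follow the terms of (0.7217 + 0.2783)^5.
P(M) = 0.7217^5 = 0.195787
P(M+2) = 5 × 0.7217^4 × 0.2783^1 = 0.377494
P(M+4) = 10 × 0.7217^3 × 0.2783^2 = 0.291136
P(M+6) = 10 × 0.7217^2 × 0.2783^3 = 0.112267
P(M+8) = 5 × 0.7217^1 × 0.2783^4 = 0.021646
P(M+10) = 0.2783^5 = 0.001669
The M+2 peak is largest (0.377494); scaling to 100 gives 51.9 : 100.0 : 77.1 : 29.7 : 5.7 : 0.4.

51.9 : 100.0 : 77.1 : 29.7 : 5.7 : 0.4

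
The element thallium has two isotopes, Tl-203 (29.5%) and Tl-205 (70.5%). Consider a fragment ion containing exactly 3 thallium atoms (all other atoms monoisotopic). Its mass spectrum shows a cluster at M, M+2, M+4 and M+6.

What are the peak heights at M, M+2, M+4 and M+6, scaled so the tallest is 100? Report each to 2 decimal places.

Expanding (0.295 + 0.705)^3:
P(M) = 0.295^3 = 0.025672
P(M+2) = 3 × 0.295^2 × 0.705^1 = 0.184058
P(M+4) = 3 × 0.295^1 × 0.705^2 = 0.439867
P(M+6) = 0.705^3 = 0.350403
The M+4 peak is largest (0.439867); scaling to 100 gives 5.84 : 41.84 : 100.00 : 79.66.

5.84 : 41.84 : 100.00 : 79.66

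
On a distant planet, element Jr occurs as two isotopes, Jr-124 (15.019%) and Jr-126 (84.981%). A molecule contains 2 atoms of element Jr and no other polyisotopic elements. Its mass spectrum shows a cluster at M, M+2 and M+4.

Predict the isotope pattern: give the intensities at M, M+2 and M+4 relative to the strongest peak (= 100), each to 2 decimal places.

Each Jr atom is independently Jr-124 (p = 0.15019) or Jr-126 (q = 0.84981); the cluster is the binomial expansion (p + q)^2.
P(M) = 0.15019^2 = 0.022557
P(M+2) = 2 × 0.15019^1 × 0.84981^1 = 0.255266
P(M+4) = 0.84981^2 = 0.722177
The M+4 peak is largest (0.722177); scaling to 100 gives 3.12 : 35.35 : 100.00.

3.12 : 35.35 : 100.00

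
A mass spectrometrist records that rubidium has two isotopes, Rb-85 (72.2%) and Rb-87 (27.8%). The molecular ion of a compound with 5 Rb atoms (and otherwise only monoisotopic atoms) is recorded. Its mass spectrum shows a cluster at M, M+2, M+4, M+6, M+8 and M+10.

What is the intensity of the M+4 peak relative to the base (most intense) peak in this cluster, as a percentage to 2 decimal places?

77.01%

Term probabilities: M 0.1962, M+2 0.3777, M+4 0.2909, M+6 0.1120, M+8 0.0216, M+10 0.0017. Base peak = M+2.
P(M+2) = C(5,1) × 0.722^4 × 0.278^1 = 5 × 0.27173701 × 0.2780 = 0.377714 (base)
P(M+4) = C(5,2) × 0.722^3 × 0.278^2 = 10 × 0.37636705 × 0.077284 = 0.290872
Relative intensity = 0.290872 / 0.377714 × 100 = 77.01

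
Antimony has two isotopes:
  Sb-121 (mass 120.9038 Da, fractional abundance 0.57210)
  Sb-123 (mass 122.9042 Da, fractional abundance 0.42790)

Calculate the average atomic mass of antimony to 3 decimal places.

Weight each isotope mass by its fractional abundance: 0.57210 × 120.9038 + 0.42790 × 122.9042
= 69.16906 + 52.59071 = 121.75977 Da

121.760 Da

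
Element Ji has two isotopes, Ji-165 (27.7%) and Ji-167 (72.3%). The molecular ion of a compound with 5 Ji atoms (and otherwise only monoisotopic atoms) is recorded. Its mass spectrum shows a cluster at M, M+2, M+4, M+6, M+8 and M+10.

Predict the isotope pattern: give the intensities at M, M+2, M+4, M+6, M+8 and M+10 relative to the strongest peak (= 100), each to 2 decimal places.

Expanding (0.277 + 0.723)^5:
P(M) = 0.277^5 = 0.001631
P(M+2) = 5 × 0.277^4 × 0.723^1 = 0.021283
P(M+4) = 10 × 0.277^3 × 0.723^2 = 0.111100
P(M+6) = 10 × 0.277^2 × 0.723^3 = 0.289984
P(M+8) = 5 × 0.277^1 × 0.723^4 = 0.378445
P(M+10) = 0.723^5 = 0.197557
The M+8 peak is largest (0.378445); scaling to 100 gives 0.43 : 5.62 : 29.36 : 76.63 : 100.00 : 52.20.

0.43 : 5.62 : 29.36 : 76.63 : 100.00 : 52.20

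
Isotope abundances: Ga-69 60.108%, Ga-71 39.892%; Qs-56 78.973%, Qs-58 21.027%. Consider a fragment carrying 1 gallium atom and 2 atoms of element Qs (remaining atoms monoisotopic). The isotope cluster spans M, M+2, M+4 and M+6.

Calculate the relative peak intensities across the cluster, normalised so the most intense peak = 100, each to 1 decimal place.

Gallium pattern (n=1): 0.60108 : 0.39892
Element Qs pattern (n=2): 0.62367347 : 0.33211305 : 0.04421347
Convolve the two distributions (both contribute in 2-u steps):
  M: 0.60108×0.62367347 = 0.374878
  M+2: 0.60108×0.33211305 + 0.39892×0.62367347 = 0.448422
  M+4: 0.60108×0.04421347 + 0.39892×0.33211305 = 0.159062
  M+6: 0.39892×0.04421347 = 0.017638
Scale to base peak (0.448422) = 100: 83.6 : 100.0 : 35.5 : 3.9

83.6 : 100.0 : 35.5 : 3.9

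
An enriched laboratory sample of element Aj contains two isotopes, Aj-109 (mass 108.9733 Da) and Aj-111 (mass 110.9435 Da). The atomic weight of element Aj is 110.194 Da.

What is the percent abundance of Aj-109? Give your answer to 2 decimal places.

38.04%

Writing the weighted mean with unknown fraction x of Aj-109:
108.9733·x + 110.9435·(1 − x) = 110.194
(108.9733 − 110.9435)·x = 110.194 − 110.9435
x = -0.7495 / -1.9702 = 0.38042 → 38.04% Aj-109, 61.96% Aj-111.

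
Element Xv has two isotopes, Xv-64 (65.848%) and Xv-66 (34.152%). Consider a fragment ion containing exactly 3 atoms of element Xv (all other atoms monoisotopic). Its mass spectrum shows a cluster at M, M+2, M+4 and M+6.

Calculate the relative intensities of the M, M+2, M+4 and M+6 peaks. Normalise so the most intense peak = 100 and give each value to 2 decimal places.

64.27 : 100.00 : 51.86 : 8.97

The 3 Xv atoms are independent, so intensities follow the terms of (0.65848 + 0.34152)^3.
P(M) = 0.65848^3 = 0.285514
P(M+2) = 3 × 0.65848^2 × 0.34152^1 = 0.444245
P(M+4) = 3 × 0.65848^1 × 0.34152^2 = 0.230407
P(M+6) = 0.34152^3 = 0.039833
The M+2 peak is largest (0.444245); scaling to 100 gives 64.27 : 100.00 : 51.86 : 8.97.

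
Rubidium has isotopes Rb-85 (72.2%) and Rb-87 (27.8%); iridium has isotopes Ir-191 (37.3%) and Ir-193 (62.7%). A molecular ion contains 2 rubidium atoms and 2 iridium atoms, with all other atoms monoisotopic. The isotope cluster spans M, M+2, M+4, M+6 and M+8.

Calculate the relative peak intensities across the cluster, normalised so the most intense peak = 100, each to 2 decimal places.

17.98 : 74.28 : 100.00 : 48.08 : 7.53

Rubidium pattern (n=2): 0.521284 : 0.401432 : 0.077284
Iridium pattern (n=2): 0.139129 : 0.467742 : 0.393129
Convolve the two distributions (both contribute in 2-u steps):
  M: 0.521284×0.139129 = 0.072526
  M+2: 0.521284×0.467742 + 0.401432×0.139129 = 0.299677
  M+4: 0.521284×0.393129 + 0.401432×0.467742 + 0.077284×0.139129 = 0.403451
  M+6: 0.401432×0.393129 + 0.077284×0.467742 = 0.193964
  M+8: 0.077284×0.393129 = 0.030383
Scale to base peak (0.403451) = 100: 17.98 : 74.28 : 100.00 : 48.08 : 7.53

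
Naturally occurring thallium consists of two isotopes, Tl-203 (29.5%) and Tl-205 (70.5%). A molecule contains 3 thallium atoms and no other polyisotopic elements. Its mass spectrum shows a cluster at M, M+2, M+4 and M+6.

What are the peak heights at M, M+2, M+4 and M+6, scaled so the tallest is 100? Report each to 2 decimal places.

The 3 Tl atoms are independent, so intensities follow the terms of (0.295 + 0.705)^3.
P(M) = 0.295^3 = 0.025672
P(M+2) = 3 × 0.295^2 × 0.705^1 = 0.184058
P(M+4) = 3 × 0.295^1 × 0.705^2 = 0.439867
P(M+6) = 0.705^3 = 0.350403
The M+4 peak is largest (0.439867); scaling to 100 gives 5.84 : 41.84 : 100.00 : 79.66.

5.84 : 41.84 : 100.00 : 79.66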